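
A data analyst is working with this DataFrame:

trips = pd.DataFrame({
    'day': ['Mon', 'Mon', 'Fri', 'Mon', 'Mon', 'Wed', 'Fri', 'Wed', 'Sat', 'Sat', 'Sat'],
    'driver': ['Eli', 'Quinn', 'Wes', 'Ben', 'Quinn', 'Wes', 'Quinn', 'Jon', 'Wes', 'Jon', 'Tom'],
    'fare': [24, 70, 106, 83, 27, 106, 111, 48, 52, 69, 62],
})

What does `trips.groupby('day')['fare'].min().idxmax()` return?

group by day, min of fare:
day
Fri    106
Mon     24
Sat     52
Wed     48
Name: fare, dtype: int64
Reading off the label with the largest value, we get Fri.

Fri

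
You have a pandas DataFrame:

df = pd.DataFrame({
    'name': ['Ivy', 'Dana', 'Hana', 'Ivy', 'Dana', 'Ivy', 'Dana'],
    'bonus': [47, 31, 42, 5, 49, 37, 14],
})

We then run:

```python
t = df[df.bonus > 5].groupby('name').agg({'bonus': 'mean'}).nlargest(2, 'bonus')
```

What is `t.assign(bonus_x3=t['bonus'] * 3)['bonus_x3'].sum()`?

252.0

filter rows where bonus > 5:
   name  bonus
0   Ivy     47
1  Dana     31
2  Hana     42
4  Dana     49
5   Ivy     37
6  Dana     14
group by name, mean of bonus:
          bonus
name           
Dana  31.333333
Hana  42.000000
Ivy   42.000000
take 2 rows with largest bonus:
      bonus
name       
Hana   42.0
Ivy    42.0
add column bonus_x3 = t['bonus'] * 3:
      bonus  bonus_x3
name                 
Hana   42.0     126.0
Ivy    42.0     126.0
Finally, sum of column 'bonus_x3' = 252.0.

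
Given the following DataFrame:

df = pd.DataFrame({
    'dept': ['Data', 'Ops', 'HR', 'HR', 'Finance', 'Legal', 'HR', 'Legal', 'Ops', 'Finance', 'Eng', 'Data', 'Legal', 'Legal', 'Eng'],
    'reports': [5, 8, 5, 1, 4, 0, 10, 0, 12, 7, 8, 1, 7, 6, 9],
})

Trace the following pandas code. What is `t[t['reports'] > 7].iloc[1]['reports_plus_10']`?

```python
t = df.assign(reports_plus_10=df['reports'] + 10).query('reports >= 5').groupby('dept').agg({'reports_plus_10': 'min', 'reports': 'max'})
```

15

add column reports_plus_10 = df['reports'] + 10:
       dept  reports  reports_plus_10
0      Data        5               15
1       Ops        8               18
2        HR        5               15
3        HR        1               11
4   Finance        4               14
5     Legal        0               10
6        HR       10               20
7     Legal        0               10
8       Ops       12               22
9   Finance        7               17
10      Eng        8               18
11     Data        1               11
12    Legal        7               17
13    Legal        6               16
14      Eng        9               19
filter rows where reports >= 5:
       dept  reports  reports_plus_10
0      Data        5               15
1       Ops        8               18
2        HR        5               15
6        HR       10               20
8       Ops       12               22
9   Finance        7               17
10      Eng        8               18
12    Legal        7               17
13    Legal        6               16
14      Eng        9               19
group by dept: min(reports_plus_10), max(reports):
         reports_plus_10  reports
dept                             
Data                  15        5
Eng                   18        9
Finance               17        7
HR                    15       10
Legal                 16        7
Ops                   18       12
filter rows where reports > 7:
      reports_plus_10  reports
dept                          
Eng                18        9
HR                 15       10
Ops                18       12
Taking the value at position 1, column 'reports_plus_10' gives 15.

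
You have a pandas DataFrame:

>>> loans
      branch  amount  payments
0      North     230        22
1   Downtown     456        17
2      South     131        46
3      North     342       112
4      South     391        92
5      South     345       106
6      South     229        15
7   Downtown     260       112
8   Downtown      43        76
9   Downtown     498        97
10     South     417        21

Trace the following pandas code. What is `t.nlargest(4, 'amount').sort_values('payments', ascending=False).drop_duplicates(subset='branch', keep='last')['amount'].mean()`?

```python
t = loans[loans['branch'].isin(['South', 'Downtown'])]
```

filter rows where branch in ['South', 'Downtown']:
      branch  amount  payments
1   Downtown     456        17
2      South     131        46
4      South     391        92
5      South     345       106
6      South     229        15
7   Downtown     260       112
8   Downtown      43        76
9   Downtown     498        97
10     South     417        21
take 4 rows with largest amount:
      branch  amount  payments
9   Downtown     498        97
1   Downtown     456        17
10     South     417        21
4      South     391        92
sort by payments descending:
      branch  amount  payments
9   Downtown     498        97
4      South     391        92
10     South     417        21
1   Downtown     456        17
drop duplicate branch (keep=last):
      branch  amount  payments
10     South     417        21
1   Downtown     456        17
The mean of column 'amount' is 436.5.

436.5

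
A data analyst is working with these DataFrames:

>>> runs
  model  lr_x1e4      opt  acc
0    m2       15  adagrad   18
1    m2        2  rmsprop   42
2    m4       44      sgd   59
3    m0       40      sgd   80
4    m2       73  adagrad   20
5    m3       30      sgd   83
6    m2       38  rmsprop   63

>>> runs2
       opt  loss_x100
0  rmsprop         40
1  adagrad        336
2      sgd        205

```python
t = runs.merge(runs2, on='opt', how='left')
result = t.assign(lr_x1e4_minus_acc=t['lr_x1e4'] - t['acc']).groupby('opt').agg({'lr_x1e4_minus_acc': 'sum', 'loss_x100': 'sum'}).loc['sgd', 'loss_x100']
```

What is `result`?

615

merge on 'opt' (how='left') → 7 rows:
  model  lr_x1e4      opt  acc  loss_x100
0    m2       15  adagrad   18        336
1    m2        2  rmsprop   42         40
2    m4       44      sgd   59        205
3    m0       40      sgd   80        205
4    m2       73  adagrad   20        336
5    m3       30      sgd   83        205
6    m2       38  rmsprop   63         40
add column lr_x1e4_minus_acc = t['lr_x1e4'] - t['acc']:
  model  lr_x1e4      opt  acc  loss_x100  lr_x1e4_minus_acc
0    m2       15  adagrad   18        336                 -3
1    m2        2  rmsprop   42         40                -40
2    m4       44      sgd   59        205                -15
3    m0       40      sgd   80        205                -40
4    m2       73  adagrad   20        336                 53
5    m3       30      sgd   83        205                -53
6    m2       38  rmsprop   63         40                -25
group by opt: sum(lr_x1e4_minus_acc), sum(loss_x100):
         lr_x1e4_minus_acc  loss_x100
opt                                  
adagrad                 50        672
rmsprop                -65         80
sgd                   -108        615
So loc['sgd', 'loss_x100'] = 615.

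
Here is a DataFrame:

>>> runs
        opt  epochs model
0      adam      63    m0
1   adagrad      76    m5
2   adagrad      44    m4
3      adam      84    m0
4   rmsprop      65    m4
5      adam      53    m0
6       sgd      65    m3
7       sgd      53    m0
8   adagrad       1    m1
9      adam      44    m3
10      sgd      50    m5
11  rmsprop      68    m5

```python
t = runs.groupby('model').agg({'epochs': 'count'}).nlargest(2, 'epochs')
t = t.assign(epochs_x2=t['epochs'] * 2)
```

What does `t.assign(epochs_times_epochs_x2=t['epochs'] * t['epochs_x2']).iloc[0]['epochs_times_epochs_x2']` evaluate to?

group by model, count of epochs:
       epochs
model        
m0          4
m1          1
m3          2
m4          2
m5          3
take 2 rows with largest epochs:
       epochs
model        
m0          4
m5          3
add column epochs_x2 = t['epochs'] * 2:
       epochs  epochs_x2
model                   
m0          4          8
m5          3          6
add column epochs_times_epochs_x2 = t['epochs'] * t['epochs_x2']:
       epochs  epochs_x2  epochs_times_epochs_x2
model                                           
m0          4          8                      32
m5          3          6                      18

32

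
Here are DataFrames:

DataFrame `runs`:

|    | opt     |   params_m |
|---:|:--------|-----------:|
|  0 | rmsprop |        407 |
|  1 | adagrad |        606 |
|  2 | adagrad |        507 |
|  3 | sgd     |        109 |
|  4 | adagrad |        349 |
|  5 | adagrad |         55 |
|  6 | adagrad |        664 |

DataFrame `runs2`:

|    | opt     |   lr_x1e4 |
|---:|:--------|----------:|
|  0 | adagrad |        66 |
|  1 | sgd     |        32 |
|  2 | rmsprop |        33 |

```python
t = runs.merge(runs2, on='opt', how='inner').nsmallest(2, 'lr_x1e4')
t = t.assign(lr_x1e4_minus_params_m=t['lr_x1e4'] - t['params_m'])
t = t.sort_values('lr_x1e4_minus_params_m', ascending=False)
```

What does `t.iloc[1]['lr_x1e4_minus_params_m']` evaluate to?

merge on 'opt' (how='inner') → 7 rows:
       opt  params_m  lr_x1e4
0  rmsprop       407       33
1  adagrad       606       66
2  adagrad       507       66
3      sgd       109       32
4  adagrad       349       66
5  adagrad        55       66
6  adagrad       664       66
take 2 rows with smallest lr_x1e4:
       opt  params_m  lr_x1e4
3      sgd       109       32
0  rmsprop       407       33
add column lr_x1e4_minus_params_m = t['lr_x1e4'] - t['params_m']:
       opt  params_m  lr_x1e4  lr_x1e4_minus_params_m
3      sgd       109       32                     -77
0  rmsprop       407       33                    -374
sort by lr_x1e4_minus_params_m descending:
       opt  params_m  lr_x1e4  lr_x1e4_minus_params_m
3      sgd       109       32                     -77
0  rmsprop       407       33                    -374
Reading off the value at position 1, column 'lr_x1e4_minus_params_m', we get -374.

-374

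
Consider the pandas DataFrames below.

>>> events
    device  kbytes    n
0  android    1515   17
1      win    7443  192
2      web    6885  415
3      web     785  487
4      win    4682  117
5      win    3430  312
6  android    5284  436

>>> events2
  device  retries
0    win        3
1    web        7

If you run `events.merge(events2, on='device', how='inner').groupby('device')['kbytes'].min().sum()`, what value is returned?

4215

merge on 'device' (how='inner') → 5 rows:
  device  kbytes    n  retries
0    win    7443  192        3
1    web    6885  415        7
2    web     785  487        7
3    win    4682  117        3
4    win    3430  312        3
group by device, min of kbytes:
device
web     785
win    3430
Name: kbytes, dtype: int64
Finally, sum of the resulting series = 4215.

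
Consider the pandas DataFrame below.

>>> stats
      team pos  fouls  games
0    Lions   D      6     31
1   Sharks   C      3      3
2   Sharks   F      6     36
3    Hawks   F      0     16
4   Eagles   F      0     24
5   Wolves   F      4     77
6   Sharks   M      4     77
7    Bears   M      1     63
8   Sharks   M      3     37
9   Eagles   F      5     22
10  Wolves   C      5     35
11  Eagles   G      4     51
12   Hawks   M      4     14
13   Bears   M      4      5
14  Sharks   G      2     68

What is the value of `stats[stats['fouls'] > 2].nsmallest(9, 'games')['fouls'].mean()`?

4.44444444444

filter rows where fouls > 2:
      team pos  fouls  games
0    Lions   D      6     31
1   Sharks   C      3      3
2   Sharks   F      6     36
5   Wolves   F      4     77
6   Sharks   M      4     77
8   Sharks   M      3     37
9   Eagles   F      5     22
10  Wolves   C      5     35
11  Eagles   G      4     51
12   Hawks   M      4     14
13   Bears   M      4      5
take 9 rows with smallest games:
      team pos  fouls  games
1   Sharks   C      3      3
13   Bears   M      4      5
12   Hawks   M      4     14
9   Eagles   F      5     22
0    Lions   D      6     31
10  Wolves   C      5     35
2   Sharks   F      6     36
8   Sharks   M      3     37
11  Eagles   G      4     51
Hence 4.44444444444.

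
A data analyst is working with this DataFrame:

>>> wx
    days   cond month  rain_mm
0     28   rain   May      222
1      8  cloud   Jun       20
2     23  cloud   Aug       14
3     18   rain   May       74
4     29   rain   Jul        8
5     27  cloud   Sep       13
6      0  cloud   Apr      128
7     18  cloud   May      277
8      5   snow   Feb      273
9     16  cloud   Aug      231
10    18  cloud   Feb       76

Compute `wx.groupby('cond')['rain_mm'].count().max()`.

7

group by cond, count of rain_mm:
cond
cloud    7
rain     3
snow     1
Name: rain_mm, dtype: int64
Taking the max of the resulting series gives 7.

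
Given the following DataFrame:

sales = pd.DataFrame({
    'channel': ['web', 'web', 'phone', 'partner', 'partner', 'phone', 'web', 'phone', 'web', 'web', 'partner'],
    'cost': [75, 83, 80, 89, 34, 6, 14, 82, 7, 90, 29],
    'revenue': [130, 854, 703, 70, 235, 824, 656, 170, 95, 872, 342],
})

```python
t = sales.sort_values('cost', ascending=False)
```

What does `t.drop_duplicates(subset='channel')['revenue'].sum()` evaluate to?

1112

sort by cost descending:
    channel  cost  revenue
9       web    90      872
3   partner    89       70
1       web    83      854
7     phone    82      170
2     phone    80      703
0       web    75      130
4   partner    34      235
10  partner    29      342
6       web    14      656
8       web     7       95
5     phone     6      824
drop duplicate channel (keep=first):
   channel  cost  revenue
9      web    90      872
3  partner    89       70
7    phone    82      170
Finally, sum of column 'revenue' = 1112.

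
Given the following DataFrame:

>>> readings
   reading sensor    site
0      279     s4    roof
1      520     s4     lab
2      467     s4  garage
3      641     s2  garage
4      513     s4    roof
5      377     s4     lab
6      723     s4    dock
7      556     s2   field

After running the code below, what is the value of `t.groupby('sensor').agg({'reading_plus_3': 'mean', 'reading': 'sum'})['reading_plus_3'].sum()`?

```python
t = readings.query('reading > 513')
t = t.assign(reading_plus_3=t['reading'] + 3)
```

filter rows where reading > 513:
   reading sensor    site
1      520     s4     lab
3      641     s2  garage
6      723     s4    dock
7      556     s2   field
add column reading_plus_3 = t['reading'] + 3:
   reading sensor    site  reading_plus_3
1      520     s4     lab             523
3      641     s2  garage             644
6      723     s4    dock             726
7      556     s2   field             559
group by sensor: mean(reading_plus_3), sum(reading):
        reading_plus_3  reading
sensor                         
s2               601.5     1197
s4               624.5     1243
sum of column 'reading_plus_3' → 1226.0

1226.0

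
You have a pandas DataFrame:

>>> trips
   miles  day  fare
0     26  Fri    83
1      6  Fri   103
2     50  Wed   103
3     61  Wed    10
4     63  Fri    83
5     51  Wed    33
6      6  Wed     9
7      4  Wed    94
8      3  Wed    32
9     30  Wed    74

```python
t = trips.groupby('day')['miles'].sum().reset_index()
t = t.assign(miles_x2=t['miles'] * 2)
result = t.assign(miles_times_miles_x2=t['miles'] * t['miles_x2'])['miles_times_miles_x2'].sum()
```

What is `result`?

102100

group by day, sum of miles:
day
Fri     95
Wed    205
Name: miles, dtype: int64
reset_index():
   day  miles
0  Fri     95
1  Wed    205
add column miles_x2 = t['miles'] * 2:
   day  miles  miles_x2
0  Fri     95       190
1  Wed    205       410
add column miles_times_miles_x2 = t['miles'] * t['miles_x2']:
   day  miles  miles_x2  miles_times_miles_x2
0  Fri     95       190                 18050
1  Wed    205       410                 84050
sum of column 'miles_times_miles_x2' → 102100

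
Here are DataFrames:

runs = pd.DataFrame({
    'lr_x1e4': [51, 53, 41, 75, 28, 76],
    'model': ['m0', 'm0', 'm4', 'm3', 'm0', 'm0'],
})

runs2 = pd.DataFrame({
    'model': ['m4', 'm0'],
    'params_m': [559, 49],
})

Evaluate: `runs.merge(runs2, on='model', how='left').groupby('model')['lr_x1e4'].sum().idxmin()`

m4

merge on 'model' (how='left') → 6 rows:
   lr_x1e4 model  params_m
0       51    m0      49.0
1       53    m0      49.0
2       41    m4     559.0
3       75    m3       NaN
4       28    m0      49.0
5       76    m0      49.0
group by model, sum of lr_x1e4:
model
m0    208
m3     75
m4     41
Name: lr_x1e4, dtype: int64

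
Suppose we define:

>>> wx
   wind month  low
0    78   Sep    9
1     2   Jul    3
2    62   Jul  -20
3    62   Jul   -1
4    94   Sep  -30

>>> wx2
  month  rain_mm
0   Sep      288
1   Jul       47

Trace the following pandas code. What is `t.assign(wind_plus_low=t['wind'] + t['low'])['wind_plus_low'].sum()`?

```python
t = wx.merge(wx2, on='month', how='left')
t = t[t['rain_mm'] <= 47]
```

merge on 'month' (how='left') → 5 rows:
   wind month  low  rain_mm
0    78   Sep    9      288
1     2   Jul    3       47
2    62   Jul  -20       47
3    62   Jul   -1       47
4    94   Sep  -30      288
filter rows where rain_mm <= 47:
   wind month  low  rain_mm
1     2   Jul    3       47
2    62   Jul  -20       47
3    62   Jul   -1       47
add column wind_plus_low = t['wind'] + t['low']:
   wind month  low  rain_mm  wind_plus_low
1     2   Jul    3       47              5
2    62   Jul  -20       47             42
3    62   Jul   -1       47             61

108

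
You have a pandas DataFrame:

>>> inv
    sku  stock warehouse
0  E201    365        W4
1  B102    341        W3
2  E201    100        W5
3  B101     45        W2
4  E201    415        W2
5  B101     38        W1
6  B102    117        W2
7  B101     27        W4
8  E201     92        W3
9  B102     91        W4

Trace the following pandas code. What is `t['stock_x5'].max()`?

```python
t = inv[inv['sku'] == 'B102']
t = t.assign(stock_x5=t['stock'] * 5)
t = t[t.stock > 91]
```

filter rows where sku == 'B102':
    sku  stock warehouse
1  B102    341        W3
6  B102    117        W2
9  B102     91        W4
add column stock_x5 = t['stock'] * 5:
    sku  stock warehouse  stock_x5
1  B102    341        W3      1705
6  B102    117        W2       585
9  B102     91        W4       455
filter rows where stock > 91:
    sku  stock warehouse  stock_x5
1  B102    341        W3      1705
6  B102    117        W2       585
Then the max of column 'stock_x5': 1705

1705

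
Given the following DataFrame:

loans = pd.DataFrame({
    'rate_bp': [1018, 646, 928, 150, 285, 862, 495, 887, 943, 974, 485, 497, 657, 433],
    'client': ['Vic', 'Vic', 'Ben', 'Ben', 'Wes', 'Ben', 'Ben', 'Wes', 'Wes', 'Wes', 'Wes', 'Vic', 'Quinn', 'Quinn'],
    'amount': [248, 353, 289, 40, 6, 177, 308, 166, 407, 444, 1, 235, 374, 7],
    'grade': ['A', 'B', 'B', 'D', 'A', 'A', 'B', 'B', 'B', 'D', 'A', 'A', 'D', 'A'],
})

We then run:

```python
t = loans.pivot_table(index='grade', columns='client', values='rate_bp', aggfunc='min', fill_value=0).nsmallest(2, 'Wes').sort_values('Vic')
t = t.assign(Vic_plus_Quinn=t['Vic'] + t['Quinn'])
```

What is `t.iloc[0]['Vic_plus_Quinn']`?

pivot: rows=grade, cols=client, min(rate_bp):
client  Ben  Quinn  Vic  Wes
grade                       
A       862    433  497  285
B       495      0  646  887
D       150    657    0  974
take 2 rows with smallest Wes:
client  Ben  Quinn  Vic  Wes
grade                       
A       862    433  497  285
B       495      0  646  887
sort by Vic:
client  Ben  Quinn  Vic  Wes
grade                       
A       862    433  497  285
B       495      0  646  887
add column Vic_plus_Quinn = t['Vic'] + t['Quinn']:
client  Ben  Quinn  Vic  Wes  Vic_plus_Quinn
grade                                       
A       862    433  497  285             930
B       495      0  646  887             646

930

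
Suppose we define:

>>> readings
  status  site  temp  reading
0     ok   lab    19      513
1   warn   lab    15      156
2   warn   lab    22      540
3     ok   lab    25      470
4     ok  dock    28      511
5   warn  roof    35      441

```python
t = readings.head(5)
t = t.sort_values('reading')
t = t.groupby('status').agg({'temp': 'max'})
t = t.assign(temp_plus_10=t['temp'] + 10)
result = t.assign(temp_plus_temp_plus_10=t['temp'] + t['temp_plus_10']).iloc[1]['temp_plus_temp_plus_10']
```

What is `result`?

54

take first 5 rows:
  status  site  temp  reading
0     ok   lab    19      513
1   warn   lab    15      156
2   warn   lab    22      540
3     ok   lab    25      470
4     ok  dock    28      511
sort by reading:
  status  site  temp  reading
1   warn   lab    15      156
3     ok   lab    25      470
4     ok  dock    28      511
0     ok   lab    19      513
2   warn   lab    22      540
group by status, max of temp:
        temp
status      
ok        28
warn      22
add column temp_plus_10 = t['temp'] + 10:
        temp  temp_plus_10
status                    
ok        28            38
warn      22            32
add column temp_plus_temp_plus_10 = t['temp'] + t['temp_plus_10']:
        temp  temp_plus_10  temp_plus_temp_plus_10
status                                            
ok        28            38                      66
warn      22            32                      54
Taking the value at position 1, column 'temp_plus_temp_plus_10' gives 54.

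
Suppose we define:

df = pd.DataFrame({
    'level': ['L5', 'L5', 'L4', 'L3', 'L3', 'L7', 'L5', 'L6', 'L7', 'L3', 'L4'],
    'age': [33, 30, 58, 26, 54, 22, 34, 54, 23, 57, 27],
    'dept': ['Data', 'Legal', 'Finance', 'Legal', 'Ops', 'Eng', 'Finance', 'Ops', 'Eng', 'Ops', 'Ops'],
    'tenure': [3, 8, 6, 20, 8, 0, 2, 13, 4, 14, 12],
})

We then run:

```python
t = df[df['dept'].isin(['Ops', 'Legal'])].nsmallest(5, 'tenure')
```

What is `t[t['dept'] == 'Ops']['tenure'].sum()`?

47

filter rows where dept in ['Ops', 'Legal']:
   level  age   dept  tenure
1     L5   30  Legal       8
3     L3   26  Legal      20
4     L3   54    Ops       8
7     L6   54    Ops      13
9     L3   57    Ops      14
10    L4   27    Ops      12
take 5 rows with smallest tenure:
   level  age   dept  tenure
1     L5   30  Legal       8
4     L3   54    Ops       8
10    L4   27    Ops      12
7     L6   54    Ops      13
9     L3   57    Ops      14
filter rows where dept == 'Ops':
   level  age dept  tenure
4     L3   54  Ops       8
10    L4   27  Ops      12
7     L6   54  Ops      13
9     L3   57  Ops      14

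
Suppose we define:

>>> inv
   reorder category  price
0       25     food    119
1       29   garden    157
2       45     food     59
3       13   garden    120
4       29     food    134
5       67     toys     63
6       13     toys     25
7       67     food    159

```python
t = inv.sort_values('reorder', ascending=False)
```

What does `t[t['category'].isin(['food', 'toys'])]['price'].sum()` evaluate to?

sort by reorder descending:
   reorder category  price
5       67     toys     63
7       67     food    159
2       45     food     59
1       29   garden    157
4       29     food    134
0       25     food    119
3       13   garden    120
6       13     toys     25
filter rows where category in ['food', 'toys']:
   reorder category  price
5       67     toys     63
7       67     food    159
2       45     food     59
4       29     food    134
0       25     food    119
6       13     toys     25

559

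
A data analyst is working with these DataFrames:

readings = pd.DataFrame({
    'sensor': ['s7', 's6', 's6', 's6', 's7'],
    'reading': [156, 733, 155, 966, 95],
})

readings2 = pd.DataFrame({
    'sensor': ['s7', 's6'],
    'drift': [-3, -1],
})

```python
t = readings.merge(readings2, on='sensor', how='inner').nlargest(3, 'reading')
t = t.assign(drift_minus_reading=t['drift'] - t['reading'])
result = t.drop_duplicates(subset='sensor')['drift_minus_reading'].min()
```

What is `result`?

merge on 'sensor' (how='inner') → 5 rows:
  sensor  reading  drift
0     s7      156     -3
1     s6      733     -1
2     s6      155     -1
3     s6      966     -1
4     s7       95     -3
take 3 rows with largest reading:
  sensor  reading  drift
3     s6      966     -1
1     s6      733     -1
0     s7      156     -3
add column drift_minus_reading = t['drift'] - t['reading']:
  sensor  reading  drift  drift_minus_reading
3     s6      966     -1                 -967
1     s6      733     -1                 -734
0     s7      156     -3                 -159
drop duplicate sensor (keep=first):
  sensor  reading  drift  drift_minus_reading
3     s6      966     -1                 -967
0     s7      156     -3                 -159

-967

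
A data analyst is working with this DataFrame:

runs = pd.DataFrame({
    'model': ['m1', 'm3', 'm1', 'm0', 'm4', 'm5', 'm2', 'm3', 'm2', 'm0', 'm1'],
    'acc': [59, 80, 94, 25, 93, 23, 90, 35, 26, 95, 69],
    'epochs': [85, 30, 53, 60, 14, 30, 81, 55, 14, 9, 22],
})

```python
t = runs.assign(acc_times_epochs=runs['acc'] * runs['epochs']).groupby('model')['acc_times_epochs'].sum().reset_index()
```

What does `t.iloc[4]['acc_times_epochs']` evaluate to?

1302

add column acc_times_epochs = runs['acc'] * runs['epochs']:
   model  acc  epochs  acc_times_epochs
0     m1   59      85              5015
1     m3   80      30              2400
2     m1   94      53              4982
3     m0   25      60              1500
4     m4   93      14              1302
5     m5   23      30               690
6     m2   90      81              7290
7     m3   35      55              1925
8     m2   26      14               364
9     m0   95       9               855
10    m1   69      22              1518
group by model, sum of acc_times_epochs:
model
m0     2355
m1    11515
m2     7654
m3     4325
m4     1302
m5      690
Name: acc_times_epochs, dtype: int64
reset_index():
  model  acc_times_epochs
0    m0              2355
1    m1             11515
2    m2              7654
3    m3              4325
4    m4              1302
5    m5               690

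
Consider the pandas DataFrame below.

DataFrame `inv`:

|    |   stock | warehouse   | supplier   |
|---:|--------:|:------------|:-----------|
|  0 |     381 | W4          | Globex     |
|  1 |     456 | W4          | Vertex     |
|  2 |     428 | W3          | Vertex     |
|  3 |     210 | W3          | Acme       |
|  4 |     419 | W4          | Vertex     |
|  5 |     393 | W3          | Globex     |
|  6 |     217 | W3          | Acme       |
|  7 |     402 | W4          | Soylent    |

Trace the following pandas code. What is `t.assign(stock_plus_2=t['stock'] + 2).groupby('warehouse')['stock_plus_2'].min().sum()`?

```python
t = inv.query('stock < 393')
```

595

filter rows where stock < 393:
   stock warehouse supplier
0    381        W4   Globex
3    210        W3     Acme
6    217        W3     Acme
add column stock_plus_2 = t['stock'] + 2:
   stock warehouse supplier  stock_plus_2
0    381        W4   Globex           383
3    210        W3     Acme           212
6    217        W3     Acme           219
group by warehouse, min of stock_plus_2:
warehouse
W3    212
W4    383
Name: stock_plus_2, dtype: int64
Hence 595.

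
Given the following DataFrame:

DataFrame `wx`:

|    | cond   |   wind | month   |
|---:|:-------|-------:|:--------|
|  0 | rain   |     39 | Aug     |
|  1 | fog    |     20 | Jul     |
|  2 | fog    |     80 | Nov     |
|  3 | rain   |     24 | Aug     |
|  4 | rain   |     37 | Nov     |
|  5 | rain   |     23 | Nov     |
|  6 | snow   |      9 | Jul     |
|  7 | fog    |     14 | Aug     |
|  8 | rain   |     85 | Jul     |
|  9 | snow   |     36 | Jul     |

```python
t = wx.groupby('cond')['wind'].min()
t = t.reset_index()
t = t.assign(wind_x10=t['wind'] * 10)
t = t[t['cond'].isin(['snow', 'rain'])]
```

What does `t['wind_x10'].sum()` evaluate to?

group by cond, min of wind:
cond
fog     14
rain    23
snow     9
Name: wind, dtype: int64
reset_index():
   cond  wind
0   fog    14
1  rain    23
2  snow     9
add column wind_x10 = t['wind'] * 10:
   cond  wind  wind_x10
0   fog    14       140
1  rain    23       230
2  snow     9        90
filter rows where cond in ['snow', 'rain']:
   cond  wind  wind_x10
1  rain    23       230
2  snow     9        90

320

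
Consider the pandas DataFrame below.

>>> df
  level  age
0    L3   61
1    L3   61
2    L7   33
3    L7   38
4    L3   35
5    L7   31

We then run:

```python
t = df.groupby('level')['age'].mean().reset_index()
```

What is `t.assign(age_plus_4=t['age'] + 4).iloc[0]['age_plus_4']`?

56.3333333333

group by level, mean of age:
level
L3    52.333333
L7    34.000000
Name: age, dtype: float64
reset_index():
  level        age
0    L3  52.333333
1    L7  34.000000
add column age_plus_4 = t['age'] + 4:
  level        age  age_plus_4
0    L3  52.333333   56.333333
1    L7  34.000000   38.000000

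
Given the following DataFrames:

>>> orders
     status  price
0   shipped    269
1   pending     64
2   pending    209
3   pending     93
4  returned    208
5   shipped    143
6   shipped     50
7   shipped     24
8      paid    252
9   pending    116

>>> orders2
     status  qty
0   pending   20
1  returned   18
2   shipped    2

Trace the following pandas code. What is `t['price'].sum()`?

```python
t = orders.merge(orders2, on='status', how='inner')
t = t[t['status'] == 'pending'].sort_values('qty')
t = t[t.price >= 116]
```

merge on 'status' (how='inner') → 9 rows:
     status  price  qty
0   shipped    269    2
1   pending     64   20
2   pending    209   20
3   pending     93   20
4  returned    208   18
5   shipped    143    2
6   shipped     50    2
7   shipped     24    2
8   pending    116   20
filter rows where status == 'pending':
    status  price  qty
1  pending     64   20
2  pending    209   20
3  pending     93   20
8  pending    116   20
sort by qty:
    status  price  qty
1  pending     64   20
2  pending    209   20
3  pending     93   20
8  pending    116   20
filter rows where price >= 116:
    status  price  qty
2  pending    209   20
8  pending    116   20
The sum of column 'price' is 325.

325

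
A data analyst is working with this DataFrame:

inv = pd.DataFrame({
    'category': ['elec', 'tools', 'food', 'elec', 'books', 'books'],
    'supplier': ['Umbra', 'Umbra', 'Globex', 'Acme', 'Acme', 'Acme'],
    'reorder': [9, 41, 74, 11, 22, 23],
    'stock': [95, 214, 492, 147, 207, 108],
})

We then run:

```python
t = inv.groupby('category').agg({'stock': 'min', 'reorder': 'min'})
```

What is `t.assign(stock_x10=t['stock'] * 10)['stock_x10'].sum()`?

group by category: min(stock), min(reorder):
          stock  reorder
category                
books       108       22
elec         95        9
food        492       74
tools       214       41
add column stock_x10 = t['stock'] * 10:
          stock  reorder  stock_x10
category                           
books       108       22       1080
elec         95        9        950
food        492       74       4920
tools       214       41       2140
So sum() = 9090.

9090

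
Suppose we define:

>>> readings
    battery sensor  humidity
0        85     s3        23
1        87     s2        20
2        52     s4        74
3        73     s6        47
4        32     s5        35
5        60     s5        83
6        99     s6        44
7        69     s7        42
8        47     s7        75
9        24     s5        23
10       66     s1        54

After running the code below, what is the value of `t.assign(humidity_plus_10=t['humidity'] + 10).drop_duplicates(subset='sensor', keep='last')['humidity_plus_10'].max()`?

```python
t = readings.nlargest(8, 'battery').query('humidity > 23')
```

93

take 8 rows with largest battery:
    battery sensor  humidity
6        99     s6        44
1        87     s2        20
0        85     s3        23
3        73     s6        47
7        69     s7        42
10       66     s1        54
5        60     s5        83
2        52     s4        74
filter rows where humidity > 23:
    battery sensor  humidity
6        99     s6        44
3        73     s6        47
7        69     s7        42
10       66     s1        54
5        60     s5        83
2        52     s4        74
add column humidity_plus_10 = t['humidity'] + 10:
    battery sensor  humidity  humidity_plus_10
6        99     s6        44                54
3        73     s6        47                57
7        69     s7        42                52
10       66     s1        54                64
5        60     s5        83                93
2        52     s4        74                84
drop duplicate sensor (keep=last):
    battery sensor  humidity  humidity_plus_10
3        73     s6        47                57
7        69     s7        42                52
10       66     s1        54                64
5        60     s5        83                93
2        52     s4        74                84
So max() = 93.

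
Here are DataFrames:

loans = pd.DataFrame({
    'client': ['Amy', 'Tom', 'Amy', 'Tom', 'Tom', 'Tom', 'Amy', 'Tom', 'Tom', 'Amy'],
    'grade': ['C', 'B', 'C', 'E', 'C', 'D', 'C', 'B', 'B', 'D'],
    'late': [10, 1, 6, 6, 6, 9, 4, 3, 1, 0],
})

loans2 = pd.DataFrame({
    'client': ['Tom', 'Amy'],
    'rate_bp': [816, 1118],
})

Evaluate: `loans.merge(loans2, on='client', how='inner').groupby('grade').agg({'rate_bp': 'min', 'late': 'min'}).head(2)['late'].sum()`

merge on 'client' (how='inner') → 10 rows:
  client grade  late  rate_bp
0    Amy     C    10     1118
1    Tom     B     1      816
2    Amy     C     6     1118
3    Tom     E     6      816
4    Tom     C     6      816
5    Tom     D     9      816
6    Amy     C     4     1118
7    Tom     B     3      816
8    Tom     B     1      816
9    Amy     D     0     1118
group by grade: min(rate_bp), min(late):
       rate_bp  late
grade               
B          816     1
C          816     4
D          816     0
E          816     6
take first 2 rows:
       rate_bp  late
grade               
B          816     1
C          816     4
Then the sum of column 'late': 5

5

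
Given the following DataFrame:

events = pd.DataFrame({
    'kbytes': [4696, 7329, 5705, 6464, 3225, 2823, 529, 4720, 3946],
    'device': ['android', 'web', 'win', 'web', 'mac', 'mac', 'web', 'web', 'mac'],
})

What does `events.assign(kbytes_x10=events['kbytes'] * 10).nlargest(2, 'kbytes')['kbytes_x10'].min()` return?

64640

add column kbytes_x10 = events['kbytes'] * 10:
   kbytes   device  kbytes_x10
0    4696  android       46960
1    7329      web       73290
2    5705      win       57050
3    6464      web       64640
4    3225      mac       32250
5    2823      mac       28230
6     529      web        5290
7    4720      web       47200
8    3946      mac       39460
take 2 rows with largest kbytes:
   kbytes device  kbytes_x10
1    7329    web       73290
3    6464    web       64640
Reading off the min of column 'kbytes_x10', we get 64640.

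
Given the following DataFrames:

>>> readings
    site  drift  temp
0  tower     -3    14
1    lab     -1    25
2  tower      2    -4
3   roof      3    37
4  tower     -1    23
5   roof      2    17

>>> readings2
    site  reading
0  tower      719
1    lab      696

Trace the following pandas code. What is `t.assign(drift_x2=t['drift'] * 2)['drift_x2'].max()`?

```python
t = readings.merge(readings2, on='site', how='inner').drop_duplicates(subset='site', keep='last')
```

-2

merge on 'site' (how='inner') → 4 rows:
    site  drift  temp  reading
0  tower     -3    14      719
1    lab     -1    25      696
2  tower      2    -4      719
3  tower     -1    23      719
drop duplicate site (keep=last):
    site  drift  temp  reading
1    lab     -1    25      696
3  tower     -1    23      719
add column drift_x2 = t['drift'] * 2:
    site  drift  temp  reading  drift_x2
1    lab     -1    25      696        -2
3  tower     -1    23      719        -2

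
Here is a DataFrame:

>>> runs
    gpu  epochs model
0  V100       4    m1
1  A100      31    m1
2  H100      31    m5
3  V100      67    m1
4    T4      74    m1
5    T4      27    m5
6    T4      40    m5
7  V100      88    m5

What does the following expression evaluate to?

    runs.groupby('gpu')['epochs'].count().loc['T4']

group by gpu, count of epochs:
gpu
A100    1
H100    1
T4      3
V100    3
Name: epochs, dtype: int64
Finally, value at index 'T4' = 3.

3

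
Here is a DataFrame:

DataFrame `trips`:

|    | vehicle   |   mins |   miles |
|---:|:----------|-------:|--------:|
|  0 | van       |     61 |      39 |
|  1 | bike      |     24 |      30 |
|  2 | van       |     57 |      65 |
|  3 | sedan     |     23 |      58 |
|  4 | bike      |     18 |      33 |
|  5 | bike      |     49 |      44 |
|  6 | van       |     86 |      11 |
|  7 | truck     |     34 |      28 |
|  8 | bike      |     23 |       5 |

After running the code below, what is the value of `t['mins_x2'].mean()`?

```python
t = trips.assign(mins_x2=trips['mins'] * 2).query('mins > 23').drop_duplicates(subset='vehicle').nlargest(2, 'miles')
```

85.0

add column mins_x2 = trips['mins'] * 2:
  vehicle  mins  miles  mins_x2
0     van    61     39      122
1    bike    24     30       48
2     van    57     65      114
3   sedan    23     58       46
4    bike    18     33       36
5    bike    49     44       98
6     van    86     11      172
7   truck    34     28       68
8    bike    23      5       46
filter rows where mins > 23:
  vehicle  mins  miles  mins_x2
0     van    61     39      122
1    bike    24     30       48
2     van    57     65      114
5    bike    49     44       98
6     van    86     11      172
7   truck    34     28       68
drop duplicate vehicle (keep=first):
  vehicle  mins  miles  mins_x2
0     van    61     39      122
1    bike    24     30       48
7   truck    34     28       68
take 2 rows with largest miles:
  vehicle  mins  miles  mins_x2
0     van    61     39      122
1    bike    24     30       48
The mean of column 'mins_x2' is 85.0.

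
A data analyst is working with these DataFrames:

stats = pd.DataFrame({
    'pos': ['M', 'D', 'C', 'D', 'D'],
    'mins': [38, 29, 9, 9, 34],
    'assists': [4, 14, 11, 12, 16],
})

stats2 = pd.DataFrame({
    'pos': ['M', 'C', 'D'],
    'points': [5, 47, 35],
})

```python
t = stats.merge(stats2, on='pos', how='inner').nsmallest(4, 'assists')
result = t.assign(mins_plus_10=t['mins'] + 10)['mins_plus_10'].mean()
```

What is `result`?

merge on 'pos' (how='inner') → 5 rows:
  pos  mins  assists  points
0   M    38        4       5
1   D    29       14      35
2   C     9       11      47
3   D     9       12      35
4   D    34       16      35
take 4 rows with smallest assists:
  pos  mins  assists  points
0   M    38        4       5
2   C     9       11      47
3   D     9       12      35
1   D    29       14      35
add column mins_plus_10 = t['mins'] + 10:
  pos  mins  assists  points  mins_plus_10
0   M    38        4       5            48
2   C     9       11      47            19
3   D     9       12      35            19
1   D    29       14      35            39

31.25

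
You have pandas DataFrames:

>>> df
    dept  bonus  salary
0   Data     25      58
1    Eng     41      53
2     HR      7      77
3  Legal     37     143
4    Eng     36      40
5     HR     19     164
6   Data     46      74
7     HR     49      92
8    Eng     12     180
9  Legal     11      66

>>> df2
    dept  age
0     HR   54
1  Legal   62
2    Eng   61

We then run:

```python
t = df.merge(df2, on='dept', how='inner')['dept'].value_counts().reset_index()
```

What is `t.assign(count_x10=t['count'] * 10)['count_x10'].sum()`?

80

merge on 'dept' (how='inner') → 8 rows:
    dept  bonus  salary  age
0    Eng     41      53   61
1     HR      7      77   54
2  Legal     37     143   62
3    Eng     36      40   61
4     HR     19     164   54
5     HR     49      92   54
6    Eng     12     180   61
7  Legal     11      66   62
value_counts of dept:
dept
Eng      3
HR       3
Legal    2
Name: count, dtype: int64
reset_index():
    dept  count
0    Eng      3
1     HR      3
2  Legal      2
add column count_x10 = t['count'] * 10:
    dept  count  count_x10
0    Eng      3         30
1     HR      3         30
2  Legal      2         20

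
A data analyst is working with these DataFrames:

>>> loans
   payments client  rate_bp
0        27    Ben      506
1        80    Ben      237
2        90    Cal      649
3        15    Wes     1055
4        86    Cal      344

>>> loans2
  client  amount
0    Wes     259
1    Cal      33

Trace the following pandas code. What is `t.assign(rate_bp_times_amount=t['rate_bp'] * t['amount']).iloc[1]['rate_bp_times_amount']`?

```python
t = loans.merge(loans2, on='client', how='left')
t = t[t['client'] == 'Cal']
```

merge on 'client' (how='left') → 5 rows:
   payments client  rate_bp  amount
0        27    Ben      506     NaN
1        80    Ben      237     NaN
2        90    Cal      649    33.0
3        15    Wes     1055   259.0
4        86    Cal      344    33.0
filter rows where client == 'Cal':
   payments client  rate_bp  amount
2        90    Cal      649    33.0
4        86    Cal      344    33.0
add column rate_bp_times_amount = t['rate_bp'] * t['amount']:
   payments client  rate_bp  amount  rate_bp_times_amount
2        90    Cal      649    33.0               21417.0
4        86    Cal      344    33.0               11352.0
Then the value at position 1, column 'rate_bp_times_amount': 11352.0

11352.0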